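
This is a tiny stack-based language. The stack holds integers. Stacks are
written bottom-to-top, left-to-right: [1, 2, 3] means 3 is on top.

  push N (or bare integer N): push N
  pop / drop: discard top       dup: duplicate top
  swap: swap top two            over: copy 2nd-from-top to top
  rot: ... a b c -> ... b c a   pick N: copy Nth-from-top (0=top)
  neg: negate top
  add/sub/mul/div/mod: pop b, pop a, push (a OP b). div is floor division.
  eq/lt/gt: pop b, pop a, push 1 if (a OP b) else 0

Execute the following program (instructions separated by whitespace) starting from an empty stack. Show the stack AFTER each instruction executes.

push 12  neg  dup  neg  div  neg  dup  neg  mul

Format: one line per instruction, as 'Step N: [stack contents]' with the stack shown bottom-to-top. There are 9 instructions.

Step 1: [12]
Step 2: [-12]
Step 3: [-12, -12]
Step 4: [-12, 12]
Step 5: [-1]
Step 6: [1]
Step 7: [1, 1]
Step 8: [1, -1]
Step 9: [-1]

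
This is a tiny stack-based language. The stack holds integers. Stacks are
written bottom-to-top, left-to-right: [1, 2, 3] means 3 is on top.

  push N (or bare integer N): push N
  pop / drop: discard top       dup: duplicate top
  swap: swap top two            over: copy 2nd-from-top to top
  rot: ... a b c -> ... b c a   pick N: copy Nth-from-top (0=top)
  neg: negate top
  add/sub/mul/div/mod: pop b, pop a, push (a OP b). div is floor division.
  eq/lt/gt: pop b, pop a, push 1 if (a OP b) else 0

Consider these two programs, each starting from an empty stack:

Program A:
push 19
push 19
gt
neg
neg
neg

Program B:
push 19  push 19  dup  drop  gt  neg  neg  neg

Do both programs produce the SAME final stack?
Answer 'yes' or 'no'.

Program A trace:
  After 'push 19': [19]
  After 'push 19': [19, 19]
  After 'gt': [0]
  After 'neg': [0]
  After 'neg': [0]
  After 'neg': [0]
Program A final stack: [0]

Program B trace:
  After 'push 19': [19]
  After 'push 19': [19, 19]
  After 'dup': [19, 19, 19]
  After 'drop': [19, 19]
  After 'gt': [0]
  After 'neg': [0]
  After 'neg': [0]
  After 'neg': [0]
Program B final stack: [0]
Same: yes

Answer: yes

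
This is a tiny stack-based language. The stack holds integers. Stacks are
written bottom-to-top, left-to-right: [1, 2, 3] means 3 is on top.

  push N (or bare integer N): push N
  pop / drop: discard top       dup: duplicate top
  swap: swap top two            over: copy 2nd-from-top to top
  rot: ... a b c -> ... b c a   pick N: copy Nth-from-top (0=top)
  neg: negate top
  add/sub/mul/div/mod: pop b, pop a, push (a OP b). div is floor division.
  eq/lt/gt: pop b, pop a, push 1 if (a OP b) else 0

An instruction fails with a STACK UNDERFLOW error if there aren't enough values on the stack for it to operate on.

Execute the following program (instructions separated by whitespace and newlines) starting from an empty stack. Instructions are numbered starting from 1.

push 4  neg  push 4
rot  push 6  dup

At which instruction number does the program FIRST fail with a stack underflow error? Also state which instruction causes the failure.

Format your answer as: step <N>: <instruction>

Step 1 ('push 4'): stack = [4], depth = 1
Step 2 ('neg'): stack = [-4], depth = 1
Step 3 ('push 4'): stack = [-4, 4], depth = 2
Step 4 ('rot'): needs 3 value(s) but depth is 2 — STACK UNDERFLOW

Answer: step 4: rot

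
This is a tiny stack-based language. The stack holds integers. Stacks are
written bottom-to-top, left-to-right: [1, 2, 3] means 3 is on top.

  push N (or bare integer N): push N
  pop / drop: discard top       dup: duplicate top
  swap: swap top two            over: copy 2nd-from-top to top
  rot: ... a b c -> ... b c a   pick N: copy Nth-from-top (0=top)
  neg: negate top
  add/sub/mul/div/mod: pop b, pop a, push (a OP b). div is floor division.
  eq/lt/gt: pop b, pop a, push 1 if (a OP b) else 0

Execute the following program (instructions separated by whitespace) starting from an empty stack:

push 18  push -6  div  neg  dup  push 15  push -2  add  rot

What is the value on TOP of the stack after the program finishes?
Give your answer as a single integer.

Answer: 3

Derivation:
After 'push 18': [18]
After 'push -6': [18, -6]
After 'div': [-3]
After 'neg': [3]
After 'dup': [3, 3]
After 'push 15': [3, 3, 15]
After 'push -2': [3, 3, 15, -2]
After 'add': [3, 3, 13]
After 'rot': [3, 13, 3]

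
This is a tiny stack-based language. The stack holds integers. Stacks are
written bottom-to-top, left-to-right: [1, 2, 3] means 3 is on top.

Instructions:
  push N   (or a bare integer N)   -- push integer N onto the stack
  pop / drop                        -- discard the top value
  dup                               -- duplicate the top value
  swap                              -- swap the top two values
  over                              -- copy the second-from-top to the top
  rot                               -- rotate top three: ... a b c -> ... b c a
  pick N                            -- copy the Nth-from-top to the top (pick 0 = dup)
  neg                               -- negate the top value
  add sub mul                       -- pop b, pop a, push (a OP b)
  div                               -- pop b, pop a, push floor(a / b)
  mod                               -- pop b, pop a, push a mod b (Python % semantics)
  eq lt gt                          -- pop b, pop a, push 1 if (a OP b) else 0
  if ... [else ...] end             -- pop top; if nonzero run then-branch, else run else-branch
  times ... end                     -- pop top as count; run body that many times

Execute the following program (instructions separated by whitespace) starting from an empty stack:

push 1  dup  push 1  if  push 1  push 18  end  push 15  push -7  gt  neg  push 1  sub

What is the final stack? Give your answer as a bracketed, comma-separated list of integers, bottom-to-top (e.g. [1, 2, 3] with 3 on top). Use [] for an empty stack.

After 'push 1': [1]
After 'dup': [1, 1]
After 'push 1': [1, 1, 1]
After 'if': [1, 1]
After 'push 1': [1, 1, 1]
After 'push 18': [1, 1, 1, 18]
After 'push 15': [1, 1, 1, 18, 15]
After 'push -7': [1, 1, 1, 18, 15, -7]
After 'gt': [1, 1, 1, 18, 1]
After 'neg': [1, 1, 1, 18, -1]
After 'push 1': [1, 1, 1, 18, -1, 1]
After 'sub': [1, 1, 1, 18, -2]

Answer: [1, 1, 1, 18, -2]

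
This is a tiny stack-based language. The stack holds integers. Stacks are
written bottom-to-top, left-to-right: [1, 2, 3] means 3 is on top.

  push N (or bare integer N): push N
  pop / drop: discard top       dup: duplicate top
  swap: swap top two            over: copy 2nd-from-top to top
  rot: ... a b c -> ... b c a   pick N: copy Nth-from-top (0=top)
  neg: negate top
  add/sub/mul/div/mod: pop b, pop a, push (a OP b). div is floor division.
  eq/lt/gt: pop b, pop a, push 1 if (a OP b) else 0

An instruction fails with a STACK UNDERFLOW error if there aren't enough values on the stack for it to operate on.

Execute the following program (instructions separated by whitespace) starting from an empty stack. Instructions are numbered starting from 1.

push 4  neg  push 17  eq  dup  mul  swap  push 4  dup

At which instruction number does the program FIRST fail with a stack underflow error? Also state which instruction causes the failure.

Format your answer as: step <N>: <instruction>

Step 1 ('push 4'): stack = [4], depth = 1
Step 2 ('neg'): stack = [-4], depth = 1
Step 3 ('push 17'): stack = [-4, 17], depth = 2
Step 4 ('eq'): stack = [0], depth = 1
Step 5 ('dup'): stack = [0, 0], depth = 2
Step 6 ('mul'): stack = [0], depth = 1
Step 7 ('swap'): needs 2 value(s) but depth is 1 — STACK UNDERFLOW

Answer: step 7: swap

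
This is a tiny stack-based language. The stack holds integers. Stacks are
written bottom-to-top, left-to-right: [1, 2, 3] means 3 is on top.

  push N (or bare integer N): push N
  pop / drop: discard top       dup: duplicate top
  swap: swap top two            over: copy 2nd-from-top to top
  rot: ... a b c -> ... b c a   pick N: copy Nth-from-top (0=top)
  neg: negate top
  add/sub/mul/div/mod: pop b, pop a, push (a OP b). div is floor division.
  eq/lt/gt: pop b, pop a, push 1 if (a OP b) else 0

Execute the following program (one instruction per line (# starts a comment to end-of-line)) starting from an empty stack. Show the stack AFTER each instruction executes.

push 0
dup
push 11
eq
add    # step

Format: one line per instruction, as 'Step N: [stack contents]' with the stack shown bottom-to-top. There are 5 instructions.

Step 1: [0]
Step 2: [0, 0]
Step 3: [0, 0, 11]
Step 4: [0, 0]
Step 5: [0]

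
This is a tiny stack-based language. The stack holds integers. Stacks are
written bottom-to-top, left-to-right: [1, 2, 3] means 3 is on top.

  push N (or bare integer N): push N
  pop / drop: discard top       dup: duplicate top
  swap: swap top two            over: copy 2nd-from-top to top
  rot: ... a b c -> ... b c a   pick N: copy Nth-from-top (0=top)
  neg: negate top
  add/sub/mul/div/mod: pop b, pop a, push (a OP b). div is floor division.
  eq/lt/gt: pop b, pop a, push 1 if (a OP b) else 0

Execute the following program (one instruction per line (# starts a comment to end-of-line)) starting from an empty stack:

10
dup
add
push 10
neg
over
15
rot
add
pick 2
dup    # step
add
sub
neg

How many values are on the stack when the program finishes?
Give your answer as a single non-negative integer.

Answer: 3

Derivation:
After 'push 10': stack = [10] (depth 1)
After 'dup': stack = [10, 10] (depth 2)
After 'add': stack = [20] (depth 1)
After 'push 10': stack = [20, 10] (depth 2)
After 'neg': stack = [20, -10] (depth 2)
After 'over': stack = [20, -10, 20] (depth 3)
After 'push 15': stack = [20, -10, 20, 15] (depth 4)
After 'rot': stack = [20, 20, 15, -10] (depth 4)
After 'add': stack = [20, 20, 5] (depth 3)
After 'pick 2': stack = [20, 20, 5, 20] (depth 4)
After 'dup': stack = [20, 20, 5, 20, 20] (depth 5)
After 'add': stack = [20, 20, 5, 40] (depth 4)
After 'sub': stack = [20, 20, -35] (depth 3)
After 'neg': stack = [20, 20, 35] (depth 3)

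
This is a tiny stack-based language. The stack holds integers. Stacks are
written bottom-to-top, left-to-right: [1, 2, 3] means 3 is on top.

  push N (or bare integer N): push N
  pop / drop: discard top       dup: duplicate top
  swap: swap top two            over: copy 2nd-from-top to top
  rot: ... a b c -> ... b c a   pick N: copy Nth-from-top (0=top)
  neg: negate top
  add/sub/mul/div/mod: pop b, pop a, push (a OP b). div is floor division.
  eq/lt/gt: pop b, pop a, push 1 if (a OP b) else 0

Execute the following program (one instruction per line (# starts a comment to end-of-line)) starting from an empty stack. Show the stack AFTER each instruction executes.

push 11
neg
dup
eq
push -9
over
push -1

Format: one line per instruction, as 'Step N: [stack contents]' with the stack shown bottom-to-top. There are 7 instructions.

Step 1: [11]
Step 2: [-11]
Step 3: [-11, -11]
Step 4: [1]
Step 5: [1, -9]
Step 6: [1, -9, 1]
Step 7: [1, -9, 1, -1]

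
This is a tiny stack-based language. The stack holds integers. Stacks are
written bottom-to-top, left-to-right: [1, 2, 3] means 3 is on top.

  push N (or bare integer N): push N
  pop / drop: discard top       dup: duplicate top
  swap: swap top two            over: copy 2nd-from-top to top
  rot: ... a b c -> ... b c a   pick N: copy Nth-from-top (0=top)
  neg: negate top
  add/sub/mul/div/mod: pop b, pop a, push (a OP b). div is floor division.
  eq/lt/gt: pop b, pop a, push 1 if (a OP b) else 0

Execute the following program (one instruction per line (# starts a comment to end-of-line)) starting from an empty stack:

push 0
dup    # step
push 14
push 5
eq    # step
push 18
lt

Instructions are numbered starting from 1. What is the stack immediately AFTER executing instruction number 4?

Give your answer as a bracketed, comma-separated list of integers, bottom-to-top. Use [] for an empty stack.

Step 1 ('push 0'): [0]
Step 2 ('dup'): [0, 0]
Step 3 ('push 14'): [0, 0, 14]
Step 4 ('push 5'): [0, 0, 14, 5]

Answer: [0, 0, 14, 5]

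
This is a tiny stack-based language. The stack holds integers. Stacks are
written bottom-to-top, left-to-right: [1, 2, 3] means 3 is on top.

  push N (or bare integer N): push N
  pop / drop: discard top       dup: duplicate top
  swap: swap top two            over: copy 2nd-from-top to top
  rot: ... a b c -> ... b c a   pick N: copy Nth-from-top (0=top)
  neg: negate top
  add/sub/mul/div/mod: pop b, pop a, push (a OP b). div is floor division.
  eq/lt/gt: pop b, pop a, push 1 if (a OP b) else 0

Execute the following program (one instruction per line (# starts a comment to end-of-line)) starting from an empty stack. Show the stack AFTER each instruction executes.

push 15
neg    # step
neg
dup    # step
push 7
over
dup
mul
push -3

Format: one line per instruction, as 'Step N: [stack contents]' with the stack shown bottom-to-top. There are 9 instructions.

Step 1: [15]
Step 2: [-15]
Step 3: [15]
Step 4: [15, 15]
Step 5: [15, 15, 7]
Step 6: [15, 15, 7, 15]
Step 7: [15, 15, 7, 15, 15]
Step 8: [15, 15, 7, 225]
Step 9: [15, 15, 7, 225, -3]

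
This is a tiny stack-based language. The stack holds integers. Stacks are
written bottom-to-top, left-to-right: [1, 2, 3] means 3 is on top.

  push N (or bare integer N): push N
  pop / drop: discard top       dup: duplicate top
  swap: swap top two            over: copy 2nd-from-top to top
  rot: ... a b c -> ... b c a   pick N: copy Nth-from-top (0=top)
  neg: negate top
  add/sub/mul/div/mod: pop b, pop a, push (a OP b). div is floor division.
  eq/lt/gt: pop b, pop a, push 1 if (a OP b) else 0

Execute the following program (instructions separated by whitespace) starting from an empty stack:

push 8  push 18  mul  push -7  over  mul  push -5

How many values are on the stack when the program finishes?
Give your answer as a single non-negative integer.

Answer: 3

Derivation:
After 'push 8': stack = [8] (depth 1)
After 'push 18': stack = [8, 18] (depth 2)
After 'mul': stack = [144] (depth 1)
After 'push -7': stack = [144, -7] (depth 2)
After 'over': stack = [144, -7, 144] (depth 3)
After 'mul': stack = [144, -1008] (depth 2)
After 'push -5': stack = [144, -1008, -5] (depth 3)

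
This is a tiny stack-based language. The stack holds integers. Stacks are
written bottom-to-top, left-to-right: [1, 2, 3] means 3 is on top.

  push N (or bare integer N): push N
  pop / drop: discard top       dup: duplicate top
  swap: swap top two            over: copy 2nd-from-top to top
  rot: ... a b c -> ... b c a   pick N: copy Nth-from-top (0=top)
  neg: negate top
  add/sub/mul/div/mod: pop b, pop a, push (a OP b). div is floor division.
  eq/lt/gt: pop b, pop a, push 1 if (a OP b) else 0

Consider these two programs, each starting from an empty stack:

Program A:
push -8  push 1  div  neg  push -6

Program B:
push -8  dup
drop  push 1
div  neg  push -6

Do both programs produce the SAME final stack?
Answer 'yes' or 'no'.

Answer: yes

Derivation:
Program A trace:
  After 'push -8': [-8]
  After 'push 1': [-8, 1]
  After 'div': [-8]
  After 'neg': [8]
  After 'push -6': [8, -6]
Program A final stack: [8, -6]

Program B trace:
  After 'push -8': [-8]
  After 'dup': [-8, -8]
  After 'drop': [-8]
  After 'push 1': [-8, 1]
  After 'div': [-8]
  After 'neg': [8]
  After 'push -6': [8, -6]
Program B final stack: [8, -6]
Same: yes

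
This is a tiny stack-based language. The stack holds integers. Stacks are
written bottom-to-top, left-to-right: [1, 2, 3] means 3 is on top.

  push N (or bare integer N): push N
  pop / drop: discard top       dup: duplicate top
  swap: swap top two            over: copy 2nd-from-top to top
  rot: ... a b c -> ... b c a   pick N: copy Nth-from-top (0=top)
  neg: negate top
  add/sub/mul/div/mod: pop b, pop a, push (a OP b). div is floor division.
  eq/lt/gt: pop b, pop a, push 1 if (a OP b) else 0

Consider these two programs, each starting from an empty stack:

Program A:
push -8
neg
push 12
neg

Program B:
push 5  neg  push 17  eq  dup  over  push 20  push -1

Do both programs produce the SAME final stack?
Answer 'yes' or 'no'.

Answer: no

Derivation:
Program A trace:
  After 'push -8': [-8]
  After 'neg': [8]
  After 'push 12': [8, 12]
  After 'neg': [8, -12]
Program A final stack: [8, -12]

Program B trace:
  After 'push 5': [5]
  After 'neg': [-5]
  After 'push 17': [-5, 17]
  After 'eq': [0]
  After 'dup': [0, 0]
  After 'over': [0, 0, 0]
  After 'push 20': [0, 0, 0, 20]
  After 'push -1': [0, 0, 0, 20, -1]
Program B final stack: [0, 0, 0, 20, -1]
Same: no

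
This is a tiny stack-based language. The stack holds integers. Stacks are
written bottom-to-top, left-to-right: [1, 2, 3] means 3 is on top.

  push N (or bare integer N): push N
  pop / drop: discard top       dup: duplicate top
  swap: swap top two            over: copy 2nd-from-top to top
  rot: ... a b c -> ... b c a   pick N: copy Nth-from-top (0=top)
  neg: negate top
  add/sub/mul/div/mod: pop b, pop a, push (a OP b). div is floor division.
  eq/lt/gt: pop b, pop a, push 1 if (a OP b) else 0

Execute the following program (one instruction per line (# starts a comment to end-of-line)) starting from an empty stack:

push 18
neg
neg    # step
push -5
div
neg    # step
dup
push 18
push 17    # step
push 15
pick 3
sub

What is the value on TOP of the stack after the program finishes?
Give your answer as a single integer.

Answer: 11

Derivation:
After 'push 18': [18]
After 'neg': [-18]
After 'neg': [18]
After 'push -5': [18, -5]
After 'div': [-4]
After 'neg': [4]
After 'dup': [4, 4]
After 'push 18': [4, 4, 18]
After 'push 17': [4, 4, 18, 17]
After 'push 15': [4, 4, 18, 17, 15]
After 'pick 3': [4, 4, 18, 17, 15, 4]
After 'sub': [4, 4, 18, 17, 11]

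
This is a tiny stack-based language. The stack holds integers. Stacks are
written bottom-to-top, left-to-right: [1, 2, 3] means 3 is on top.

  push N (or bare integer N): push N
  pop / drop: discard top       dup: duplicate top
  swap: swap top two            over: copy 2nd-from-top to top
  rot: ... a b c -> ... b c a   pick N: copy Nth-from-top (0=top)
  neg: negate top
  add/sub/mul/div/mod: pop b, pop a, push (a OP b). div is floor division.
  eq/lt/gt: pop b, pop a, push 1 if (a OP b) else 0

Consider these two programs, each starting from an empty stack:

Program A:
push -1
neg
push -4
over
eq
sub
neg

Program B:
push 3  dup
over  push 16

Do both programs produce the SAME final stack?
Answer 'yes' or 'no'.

Program A trace:
  After 'push -1': [-1]
  After 'neg': [1]
  After 'push -4': [1, -4]
  After 'over': [1, -4, 1]
  After 'eq': [1, 0]
  After 'sub': [1]
  After 'neg': [-1]
Program A final stack: [-1]

Program B trace:
  After 'push 3': [3]
  After 'dup': [3, 3]
  After 'over': [3, 3, 3]
  After 'push 16': [3, 3, 3, 16]
Program B final stack: [3, 3, 3, 16]
Same: no

Answer: no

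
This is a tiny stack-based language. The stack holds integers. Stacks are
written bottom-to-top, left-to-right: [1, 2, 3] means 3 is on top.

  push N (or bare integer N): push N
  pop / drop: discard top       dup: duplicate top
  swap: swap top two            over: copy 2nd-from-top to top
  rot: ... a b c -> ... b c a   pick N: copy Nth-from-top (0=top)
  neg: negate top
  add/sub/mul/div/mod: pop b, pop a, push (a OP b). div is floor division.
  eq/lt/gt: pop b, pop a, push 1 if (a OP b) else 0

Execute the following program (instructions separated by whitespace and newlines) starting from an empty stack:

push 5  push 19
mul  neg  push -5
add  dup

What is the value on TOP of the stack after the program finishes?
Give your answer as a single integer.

Answer: -100

Derivation:
After 'push 5': [5]
After 'push 19': [5, 19]
After 'mul': [95]
After 'neg': [-95]
After 'push -5': [-95, -5]
After 'add': [-100]
After 'dup': [-100, -100]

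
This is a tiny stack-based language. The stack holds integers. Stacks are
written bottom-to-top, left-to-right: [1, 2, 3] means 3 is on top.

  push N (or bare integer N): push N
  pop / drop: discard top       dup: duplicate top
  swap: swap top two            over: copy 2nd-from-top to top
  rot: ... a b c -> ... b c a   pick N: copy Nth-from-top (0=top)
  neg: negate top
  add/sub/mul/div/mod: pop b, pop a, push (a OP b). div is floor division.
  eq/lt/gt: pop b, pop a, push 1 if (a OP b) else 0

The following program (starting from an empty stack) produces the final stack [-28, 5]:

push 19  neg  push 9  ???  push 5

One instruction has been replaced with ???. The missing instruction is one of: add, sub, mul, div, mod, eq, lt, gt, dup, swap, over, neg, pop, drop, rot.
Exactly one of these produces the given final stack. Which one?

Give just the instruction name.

Answer: sub

Derivation:
Stack before ???: [-19, 9]
Stack after ???:  [-28]
The instruction that transforms [-19, 9] -> [-28] is: sub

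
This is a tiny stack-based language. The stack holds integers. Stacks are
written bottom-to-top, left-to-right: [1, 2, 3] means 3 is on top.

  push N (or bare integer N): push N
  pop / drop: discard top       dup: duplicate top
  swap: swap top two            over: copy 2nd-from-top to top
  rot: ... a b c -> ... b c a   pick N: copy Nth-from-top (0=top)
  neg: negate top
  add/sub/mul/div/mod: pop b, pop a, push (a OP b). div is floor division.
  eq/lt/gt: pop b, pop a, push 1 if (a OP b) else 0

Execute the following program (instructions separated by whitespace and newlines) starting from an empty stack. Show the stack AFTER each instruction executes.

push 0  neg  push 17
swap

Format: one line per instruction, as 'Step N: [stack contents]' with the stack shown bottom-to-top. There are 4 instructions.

Step 1: [0]
Step 2: [0]
Step 3: [0, 17]
Step 4: [17, 0]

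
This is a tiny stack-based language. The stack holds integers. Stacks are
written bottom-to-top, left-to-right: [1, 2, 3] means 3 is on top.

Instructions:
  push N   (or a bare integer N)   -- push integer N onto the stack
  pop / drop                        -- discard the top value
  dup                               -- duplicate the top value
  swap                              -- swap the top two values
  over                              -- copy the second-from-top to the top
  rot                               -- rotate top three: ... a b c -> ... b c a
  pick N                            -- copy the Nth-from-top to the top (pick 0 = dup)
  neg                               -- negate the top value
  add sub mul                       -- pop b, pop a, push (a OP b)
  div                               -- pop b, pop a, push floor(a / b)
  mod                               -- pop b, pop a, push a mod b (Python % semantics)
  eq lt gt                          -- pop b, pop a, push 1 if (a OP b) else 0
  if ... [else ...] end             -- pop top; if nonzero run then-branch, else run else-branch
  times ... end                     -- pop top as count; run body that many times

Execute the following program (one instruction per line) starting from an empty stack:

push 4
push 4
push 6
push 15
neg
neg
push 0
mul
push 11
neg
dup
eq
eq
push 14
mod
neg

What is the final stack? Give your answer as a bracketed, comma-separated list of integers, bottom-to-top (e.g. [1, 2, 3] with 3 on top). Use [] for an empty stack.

Answer: [4, 4, 6, 0]

Derivation:
After 'push 4': [4]
After 'push 4': [4, 4]
After 'push 6': [4, 4, 6]
After 'push 15': [4, 4, 6, 15]
After 'neg': [4, 4, 6, -15]
After 'neg': [4, 4, 6, 15]
After 'push 0': [4, 4, 6, 15, 0]
After 'mul': [4, 4, 6, 0]
After 'push 11': [4, 4, 6, 0, 11]
After 'neg': [4, 4, 6, 0, -11]
After 'dup': [4, 4, 6, 0, -11, -11]
After 'eq': [4, 4, 6, 0, 1]
After 'eq': [4, 4, 6, 0]
After 'push 14': [4, 4, 6, 0, 14]
After 'mod': [4, 4, 6, 0]
After 'neg': [4, 4, 6, 0]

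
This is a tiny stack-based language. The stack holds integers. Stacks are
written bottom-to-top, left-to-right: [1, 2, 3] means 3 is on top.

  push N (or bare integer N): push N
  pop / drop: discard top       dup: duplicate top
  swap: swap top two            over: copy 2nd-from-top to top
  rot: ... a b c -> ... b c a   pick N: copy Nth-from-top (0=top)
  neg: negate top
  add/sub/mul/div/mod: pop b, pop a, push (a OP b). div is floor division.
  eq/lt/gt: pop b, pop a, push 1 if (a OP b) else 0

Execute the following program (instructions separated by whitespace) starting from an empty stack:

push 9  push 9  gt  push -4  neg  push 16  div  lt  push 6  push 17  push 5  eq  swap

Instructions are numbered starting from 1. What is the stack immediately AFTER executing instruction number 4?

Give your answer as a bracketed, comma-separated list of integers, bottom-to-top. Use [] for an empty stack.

Step 1 ('push 9'): [9]
Step 2 ('push 9'): [9, 9]
Step 3 ('gt'): [0]
Step 4 ('push -4'): [0, -4]

Answer: [0, -4]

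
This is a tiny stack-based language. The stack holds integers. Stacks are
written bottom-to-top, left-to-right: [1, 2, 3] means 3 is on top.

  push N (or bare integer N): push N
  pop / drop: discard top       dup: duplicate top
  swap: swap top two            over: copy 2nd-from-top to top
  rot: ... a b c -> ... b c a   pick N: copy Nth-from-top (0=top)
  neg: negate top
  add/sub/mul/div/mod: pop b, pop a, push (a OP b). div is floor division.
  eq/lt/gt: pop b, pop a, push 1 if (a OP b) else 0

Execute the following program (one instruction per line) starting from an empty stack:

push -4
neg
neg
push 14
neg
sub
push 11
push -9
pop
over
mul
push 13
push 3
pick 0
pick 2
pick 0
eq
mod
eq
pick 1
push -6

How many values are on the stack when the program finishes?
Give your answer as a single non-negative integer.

After 'push -4': stack = [-4] (depth 1)
After 'neg': stack = [4] (depth 1)
After 'neg': stack = [-4] (depth 1)
After 'push 14': stack = [-4, 14] (depth 2)
After 'neg': stack = [-4, -14] (depth 2)
After 'sub': stack = [10] (depth 1)
After 'push 11': stack = [10, 11] (depth 2)
After 'push -9': stack = [10, 11, -9] (depth 3)
After 'pop': stack = [10, 11] (depth 2)
After 'over': stack = [10, 11, 10] (depth 3)
  ...
After 'push 13': stack = [10, 110, 13] (depth 3)
After 'push 3': stack = [10, 110, 13, 3] (depth 4)
After 'pick 0': stack = [10, 110, 13, 3, 3] (depth 5)
After 'pick 2': stack = [10, 110, 13, 3, 3, 13] (depth 6)
After 'pick 0': stack = [10, 110, 13, 3, 3, 13, 13] (depth 7)
After 'eq': stack = [10, 110, 13, 3, 3, 1] (depth 6)
After 'mod': stack = [10, 110, 13, 3, 0] (depth 5)
After 'eq': stack = [10, 110, 13, 0] (depth 4)
After 'pick 1': stack = [10, 110, 13, 0, 13] (depth 5)
After 'push -6': stack = [10, 110, 13, 0, 13, -6] (depth 6)

Answer: 6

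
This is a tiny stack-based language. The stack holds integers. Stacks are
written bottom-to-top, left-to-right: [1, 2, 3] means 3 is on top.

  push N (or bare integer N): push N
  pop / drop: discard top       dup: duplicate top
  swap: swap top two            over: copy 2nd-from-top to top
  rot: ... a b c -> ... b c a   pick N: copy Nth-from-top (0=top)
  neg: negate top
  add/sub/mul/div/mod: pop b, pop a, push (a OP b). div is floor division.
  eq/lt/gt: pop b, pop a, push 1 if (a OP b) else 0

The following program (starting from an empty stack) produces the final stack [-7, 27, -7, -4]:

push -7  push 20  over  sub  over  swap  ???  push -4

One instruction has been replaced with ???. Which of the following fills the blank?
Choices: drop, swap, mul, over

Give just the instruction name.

Stack before ???: [-7, -7, 27]
Stack after ???:  [-7, 27, -7]
Checking each choice:
  drop: produces [-7, -7, -4]
  swap: MATCH
  mul: produces [-7, -189, -4]
  over: produces [-7, -7, 27, -7, -4]


Answer: swap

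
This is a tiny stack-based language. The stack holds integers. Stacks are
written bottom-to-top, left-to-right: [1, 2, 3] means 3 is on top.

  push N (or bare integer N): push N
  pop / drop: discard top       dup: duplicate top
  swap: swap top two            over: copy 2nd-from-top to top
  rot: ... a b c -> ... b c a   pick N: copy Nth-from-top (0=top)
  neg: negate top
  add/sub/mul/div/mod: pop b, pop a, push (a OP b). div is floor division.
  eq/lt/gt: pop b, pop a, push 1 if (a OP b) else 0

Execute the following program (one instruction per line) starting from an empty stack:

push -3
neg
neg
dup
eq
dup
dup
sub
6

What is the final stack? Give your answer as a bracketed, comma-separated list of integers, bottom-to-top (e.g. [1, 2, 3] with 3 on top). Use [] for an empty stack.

Answer: [1, 0, 6]

Derivation:
After 'push -3': [-3]
After 'neg': [3]
After 'neg': [-3]
After 'dup': [-3, -3]
After 'eq': [1]
After 'dup': [1, 1]
After 'dup': [1, 1, 1]
After 'sub': [1, 0]
After 'push 6': [1, 0, 6]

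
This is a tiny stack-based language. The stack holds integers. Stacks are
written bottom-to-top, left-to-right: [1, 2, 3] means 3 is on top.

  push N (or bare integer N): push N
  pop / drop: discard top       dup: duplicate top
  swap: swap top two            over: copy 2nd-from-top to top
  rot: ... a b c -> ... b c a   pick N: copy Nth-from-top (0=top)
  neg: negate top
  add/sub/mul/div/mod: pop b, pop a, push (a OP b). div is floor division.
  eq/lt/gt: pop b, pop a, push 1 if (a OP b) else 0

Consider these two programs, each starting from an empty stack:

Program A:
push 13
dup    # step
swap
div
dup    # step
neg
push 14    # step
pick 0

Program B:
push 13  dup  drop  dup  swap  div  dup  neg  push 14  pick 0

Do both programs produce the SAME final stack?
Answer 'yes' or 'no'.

Answer: yes

Derivation:
Program A trace:
  After 'push 13': [13]
  After 'dup': [13, 13]
  After 'swap': [13, 13]
  After 'div': [1]
  After 'dup': [1, 1]
  After 'neg': [1, -1]
  After 'push 14': [1, -1, 14]
  After 'pick 0': [1, -1, 14, 14]
Program A final stack: [1, -1, 14, 14]

Program B trace:
  After 'push 13': [13]
  After 'dup': [13, 13]
  After 'drop': [13]
  After 'dup': [13, 13]
  After 'swap': [13, 13]
  After 'div': [1]
  After 'dup': [1, 1]
  After 'neg': [1, -1]
  After 'push 14': [1, -1, 14]
  After 'pick 0': [1, -1, 14, 14]
Program B final stack: [1, -1, 14, 14]
Same: yes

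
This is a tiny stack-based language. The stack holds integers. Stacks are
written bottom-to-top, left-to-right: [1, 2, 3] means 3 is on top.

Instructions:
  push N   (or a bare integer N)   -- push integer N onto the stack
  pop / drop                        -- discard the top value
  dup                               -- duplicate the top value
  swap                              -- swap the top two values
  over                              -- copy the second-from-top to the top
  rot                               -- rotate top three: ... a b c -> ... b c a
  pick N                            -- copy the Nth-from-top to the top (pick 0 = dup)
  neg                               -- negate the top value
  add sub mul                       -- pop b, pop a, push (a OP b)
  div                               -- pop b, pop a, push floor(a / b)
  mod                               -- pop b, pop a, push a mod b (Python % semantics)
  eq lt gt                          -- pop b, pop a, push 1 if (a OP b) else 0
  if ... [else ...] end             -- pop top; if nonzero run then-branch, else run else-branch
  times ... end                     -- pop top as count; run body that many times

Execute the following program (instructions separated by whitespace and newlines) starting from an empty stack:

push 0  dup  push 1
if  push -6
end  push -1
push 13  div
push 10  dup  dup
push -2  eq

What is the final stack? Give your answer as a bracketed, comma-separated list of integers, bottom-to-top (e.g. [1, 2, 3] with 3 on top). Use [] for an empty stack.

Answer: [0, 0, -6, -1, 10, 10, 0]

Derivation:
After 'push 0': [0]
After 'dup': [0, 0]
After 'push 1': [0, 0, 1]
After 'if': [0, 0]
After 'push -6': [0, 0, -6]
After 'push -1': [0, 0, -6, -1]
After 'push 13': [0, 0, -6, -1, 13]
After 'div': [0, 0, -6, -1]
After 'push 10': [0, 0, -6, -1, 10]
After 'dup': [0, 0, -6, -1, 10, 10]
After 'dup': [0, 0, -6, -1, 10, 10, 10]
After 'push -2': [0, 0, -6, -1, 10, 10, 10, -2]
After 'eq': [0, 0, -6, -1, 10, 10, 0]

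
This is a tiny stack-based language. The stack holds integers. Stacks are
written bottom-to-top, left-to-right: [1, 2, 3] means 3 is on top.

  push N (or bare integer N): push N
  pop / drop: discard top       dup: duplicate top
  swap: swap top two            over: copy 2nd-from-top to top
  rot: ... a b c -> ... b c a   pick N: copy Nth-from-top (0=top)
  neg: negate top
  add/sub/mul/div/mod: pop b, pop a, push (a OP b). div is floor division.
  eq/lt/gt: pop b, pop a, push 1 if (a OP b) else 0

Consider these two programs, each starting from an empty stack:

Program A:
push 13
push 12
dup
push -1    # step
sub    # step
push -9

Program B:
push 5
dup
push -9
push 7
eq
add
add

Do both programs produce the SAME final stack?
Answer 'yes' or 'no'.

Answer: no

Derivation:
Program A trace:
  After 'push 13': [13]
  After 'push 12': [13, 12]
  After 'dup': [13, 12, 12]
  After 'push -1': [13, 12, 12, -1]
  After 'sub': [13, 12, 13]
  After 'push -9': [13, 12, 13, -9]
Program A final stack: [13, 12, 13, -9]

Program B trace:
  After 'push 5': [5]
  After 'dup': [5, 5]
  After 'push -9': [5, 5, -9]
  After 'push 7': [5, 5, -9, 7]
  After 'eq': [5, 5, 0]
  After 'add': [5, 5]
  After 'add': [10]
Program B final stack: [10]
Same: no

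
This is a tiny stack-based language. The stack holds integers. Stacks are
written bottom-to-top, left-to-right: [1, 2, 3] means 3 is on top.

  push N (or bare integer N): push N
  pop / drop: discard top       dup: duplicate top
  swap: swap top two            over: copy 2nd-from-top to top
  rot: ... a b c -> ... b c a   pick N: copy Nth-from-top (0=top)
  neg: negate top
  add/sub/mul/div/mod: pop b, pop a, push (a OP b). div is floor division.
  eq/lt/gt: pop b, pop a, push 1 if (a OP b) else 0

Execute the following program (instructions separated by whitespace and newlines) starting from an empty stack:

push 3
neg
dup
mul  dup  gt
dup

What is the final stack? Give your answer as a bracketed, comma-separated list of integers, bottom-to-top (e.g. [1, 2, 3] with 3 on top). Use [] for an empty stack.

Answer: [0, 0]

Derivation:
After 'push 3': [3]
After 'neg': [-3]
After 'dup': [-3, -3]
After 'mul': [9]
After 'dup': [9, 9]
After 'gt': [0]
After 'dup': [0, 0]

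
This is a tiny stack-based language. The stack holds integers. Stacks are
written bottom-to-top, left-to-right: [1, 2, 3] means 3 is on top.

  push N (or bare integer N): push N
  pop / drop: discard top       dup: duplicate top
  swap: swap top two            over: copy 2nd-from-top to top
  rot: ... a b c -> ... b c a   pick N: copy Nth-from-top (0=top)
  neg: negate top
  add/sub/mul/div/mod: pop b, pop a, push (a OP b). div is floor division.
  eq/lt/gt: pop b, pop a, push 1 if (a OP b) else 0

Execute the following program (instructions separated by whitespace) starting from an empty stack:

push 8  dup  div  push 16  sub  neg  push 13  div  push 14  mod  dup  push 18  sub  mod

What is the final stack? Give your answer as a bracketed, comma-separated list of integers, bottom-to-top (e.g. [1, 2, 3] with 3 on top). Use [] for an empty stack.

After 'push 8': [8]
After 'dup': [8, 8]
After 'div': [1]
After 'push 16': [1, 16]
After 'sub': [-15]
After 'neg': [15]
After 'push 13': [15, 13]
After 'div': [1]
After 'push 14': [1, 14]
After 'mod': [1]
After 'dup': [1, 1]
After 'push 18': [1, 1, 18]
After 'sub': [1, -17]
After 'mod': [-16]

Answer: [-16]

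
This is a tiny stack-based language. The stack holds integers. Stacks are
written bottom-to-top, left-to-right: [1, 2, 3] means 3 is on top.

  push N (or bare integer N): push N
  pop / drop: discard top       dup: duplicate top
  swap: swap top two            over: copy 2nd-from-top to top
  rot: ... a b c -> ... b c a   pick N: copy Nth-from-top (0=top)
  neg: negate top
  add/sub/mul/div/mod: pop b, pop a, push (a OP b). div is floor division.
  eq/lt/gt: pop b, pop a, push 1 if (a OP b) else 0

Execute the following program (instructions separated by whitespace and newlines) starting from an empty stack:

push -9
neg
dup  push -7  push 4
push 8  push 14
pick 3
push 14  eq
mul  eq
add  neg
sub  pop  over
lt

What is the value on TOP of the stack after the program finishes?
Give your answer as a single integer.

Answer: 0

Derivation:
After 'push -9': [-9]
After 'neg': [9]
After 'dup': [9, 9]
After 'push -7': [9, 9, -7]
After 'push 4': [9, 9, -7, 4]
After 'push 8': [9, 9, -7, 4, 8]
After 'push 14': [9, 9, -7, 4, 8, 14]
After 'pick 3': [9, 9, -7, 4, 8, 14, -7]
After 'push 14': [9, 9, -7, 4, 8, 14, -7, 14]
After 'eq': [9, 9, -7, 4, 8, 14, 0]
After 'mul': [9, 9, -7, 4, 8, 0]
After 'eq': [9, 9, -7, 4, 0]
After 'add': [9, 9, -7, 4]
After 'neg': [9, 9, -7, -4]
After 'sub': [9, 9, -3]
After 'pop': [9, 9]
After 'over': [9, 9, 9]
After 'lt': [9, 0]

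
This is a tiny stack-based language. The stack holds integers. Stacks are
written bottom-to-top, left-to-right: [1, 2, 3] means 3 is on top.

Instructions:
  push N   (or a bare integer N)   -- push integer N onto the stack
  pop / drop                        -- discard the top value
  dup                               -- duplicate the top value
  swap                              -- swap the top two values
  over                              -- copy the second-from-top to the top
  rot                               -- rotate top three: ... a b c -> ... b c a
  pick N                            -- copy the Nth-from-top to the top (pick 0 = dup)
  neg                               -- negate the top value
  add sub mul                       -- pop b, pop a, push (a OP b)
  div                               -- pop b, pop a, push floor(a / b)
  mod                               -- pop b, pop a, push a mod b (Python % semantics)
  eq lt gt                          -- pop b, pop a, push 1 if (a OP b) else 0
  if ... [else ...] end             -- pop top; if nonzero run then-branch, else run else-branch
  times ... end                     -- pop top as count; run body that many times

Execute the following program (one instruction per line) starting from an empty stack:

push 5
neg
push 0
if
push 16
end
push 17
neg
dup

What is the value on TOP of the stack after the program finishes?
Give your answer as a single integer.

After 'push 5': [5]
After 'neg': [-5]
After 'push 0': [-5, 0]
After 'if': [-5]
After 'push 17': [-5, 17]
After 'neg': [-5, -17]
After 'dup': [-5, -17, -17]

Answer: -17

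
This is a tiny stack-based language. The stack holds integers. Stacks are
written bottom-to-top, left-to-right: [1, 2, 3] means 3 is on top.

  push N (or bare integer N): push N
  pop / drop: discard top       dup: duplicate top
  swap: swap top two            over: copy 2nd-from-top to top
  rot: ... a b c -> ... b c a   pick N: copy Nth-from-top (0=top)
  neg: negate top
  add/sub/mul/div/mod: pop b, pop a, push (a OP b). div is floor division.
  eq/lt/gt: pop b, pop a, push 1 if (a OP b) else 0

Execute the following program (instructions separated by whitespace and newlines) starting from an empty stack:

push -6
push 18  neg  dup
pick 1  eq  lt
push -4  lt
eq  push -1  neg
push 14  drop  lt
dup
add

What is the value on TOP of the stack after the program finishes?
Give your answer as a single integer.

After 'push -6': [-6]
After 'push 18': [-6, 18]
After 'neg': [-6, -18]
After 'dup': [-6, -18, -18]
After 'pick 1': [-6, -18, -18, -18]
After 'eq': [-6, -18, 1]
After 'lt': [-6, 1]
After 'push -4': [-6, 1, -4]
After 'lt': [-6, 0]
After 'eq': [0]
After 'push -1': [0, -1]
After 'neg': [0, 1]
After 'push 14': [0, 1, 14]
After 'drop': [0, 1]
After 'lt': [1]
After 'dup': [1, 1]
After 'add': [2]

Answer: 2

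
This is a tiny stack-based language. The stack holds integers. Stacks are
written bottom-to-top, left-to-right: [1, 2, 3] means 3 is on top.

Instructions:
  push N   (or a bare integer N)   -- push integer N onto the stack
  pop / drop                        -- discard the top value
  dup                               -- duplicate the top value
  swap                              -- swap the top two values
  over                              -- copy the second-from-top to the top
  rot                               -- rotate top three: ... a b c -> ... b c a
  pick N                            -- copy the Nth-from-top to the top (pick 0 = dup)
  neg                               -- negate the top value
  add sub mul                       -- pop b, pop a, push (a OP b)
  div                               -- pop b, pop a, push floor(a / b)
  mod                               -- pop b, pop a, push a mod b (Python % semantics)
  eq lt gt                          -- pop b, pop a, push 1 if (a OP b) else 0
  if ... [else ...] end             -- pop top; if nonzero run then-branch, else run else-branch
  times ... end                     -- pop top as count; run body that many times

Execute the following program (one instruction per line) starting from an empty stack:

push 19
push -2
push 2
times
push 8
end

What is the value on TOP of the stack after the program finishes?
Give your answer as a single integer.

After 'push 19': [19]
After 'push -2': [19, -2]
After 'push 2': [19, -2, 2]
After 'times': [19, -2]
After 'push 8': [19, -2, 8]
After 'push 8': [19, -2, 8, 8]

Answer: 8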